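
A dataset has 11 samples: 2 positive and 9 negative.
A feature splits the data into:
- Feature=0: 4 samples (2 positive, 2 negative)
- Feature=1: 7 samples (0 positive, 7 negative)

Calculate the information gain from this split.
0.3204 bits

Information Gain = H(Y) - H(Y|Feature)

Before split:
P(positive) = 2/11 = 0.1818
H(Y) = 0.6840 bits

After split:
Feature=0: H = 1.0000 bits (weight = 4/11)
Feature=1: H = 0.0000 bits (weight = 7/11)
H(Y|Feature) = (4/11)×1.0000 + (7/11)×0.0000 = 0.3636 bits

Information Gain = 0.6840 - 0.3636 = 0.3204 bits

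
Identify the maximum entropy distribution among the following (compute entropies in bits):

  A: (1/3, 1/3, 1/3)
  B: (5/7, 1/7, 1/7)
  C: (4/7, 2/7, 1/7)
A

For a discrete distribution over n outcomes, entropy is maximized by the uniform distribution.

Computing entropies:
H(A) = 1.5850 bits
H(B) = 1.1488 bits
H(C) = 1.3788 bits

The uniform distribution (where all probabilities equal 1/3) achieves the maximum entropy of log_2(3) = 1.5850 bits.

Distribution A has the highest entropy.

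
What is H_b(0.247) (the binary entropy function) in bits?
0.8065 bits

The binary entropy function is:
H(p) = -p log(p) - (1-p) log(1-p)

H(0.247) = -0.247 × log_2(0.247) - 0.753 × log_2(0.753)
H(0.247) = 0.8065 bits

Note: Binary entropy is maximized at p=0.5 (H=1 bit) and minimized at p=0 or p=1 (H=0).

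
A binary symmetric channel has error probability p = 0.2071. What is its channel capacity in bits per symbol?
0.2641 bits

For a binary symmetric channel (BSC) with error probability p:
Capacity C = 1 - H(p) bits per symbol

where H(p) = -p log₂(p) - (1-p) log₂(1-p) is the binary entropy function.

H(0.2071) = 0.7359 bits
C = 1 - 0.7359 = 0.2641 bits per symbol

This means we can reliably transmit up to 0.2641 bits of information per channel use.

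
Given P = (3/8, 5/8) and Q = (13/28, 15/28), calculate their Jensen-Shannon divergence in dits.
0.0018 dits

Jensen-Shannon divergence is:
JSD(P||Q) = 0.5 × D_KL(P||M) + 0.5 × D_KL(Q||M)
where M = 0.5 × (P + Q) is the mixture distribution.

M = 0.5 × (3/8, 5/8) + 0.5 × (13/28, 15/28) = (0.419643, 0.580357)

D_KL(P||M) = 0.0018 dits
D_KL(Q||M) = 0.0018 dits

JSD(P||Q) = 0.5 × 0.0018 + 0.5 × 0.0018 = 0.0018 dits

Unlike KL divergence, JSD is symmetric and bounded: 0 ≤ JSD ≤ log(2).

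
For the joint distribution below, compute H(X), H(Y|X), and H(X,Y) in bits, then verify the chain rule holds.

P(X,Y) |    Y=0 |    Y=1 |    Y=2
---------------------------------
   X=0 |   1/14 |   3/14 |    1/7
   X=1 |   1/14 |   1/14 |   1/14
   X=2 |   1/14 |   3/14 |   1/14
H(X,Y) = 2.9852, H(X) = 1.5306, H(Y|X) = 1.4546 (all in bits)

Chain rule: H(X,Y) = H(X) + H(Y|X)

Left side — joint entropy directly:
H(X,Y) = -Σ p(x,y) log p(x,y) = 2.9852 bits

Right side — compute H(Y|X) from the conditional distributions:
P(X) = (3/7, 3/14, 5/14), so H(X) = 1.5306 bits
H(Y|X) = Σ_x P(X=x) · H(Y|X=x):
  P(Y|X=0) = (1/6, 1/2, 1/3), H(Y|X=0) = 1.4591, weight P(X=0) = 3/7
  P(Y|X=1) = (1/3, 1/3, 1/3), H(Y|X=1) = 1.5850, weight P(X=1) = 3/14
  P(Y|X=2) = (1/5, 3/5, 1/5), H(Y|X=2) = 1.3710, weight P(X=2) = 5/14
H(Y|X) = 1.4546 bits

H(X) + H(Y|X) = 1.5306 + 1.4546 = 2.9852 bits

Both sides equal 2.9852 bits. ✓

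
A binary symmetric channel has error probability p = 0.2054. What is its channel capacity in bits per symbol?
0.2674 bits

For a binary symmetric channel (BSC) with error probability p:
Capacity C = 1 - H(p) bits per symbol

where H(p) = -p log₂(p) - (1-p) log₂(1-p) is the binary entropy function.

H(0.2054) = 0.7326 bits
C = 1 - 0.7326 = 0.2674 bits per symbol

This means we can reliably transmit up to 0.2674 bits of information per channel use.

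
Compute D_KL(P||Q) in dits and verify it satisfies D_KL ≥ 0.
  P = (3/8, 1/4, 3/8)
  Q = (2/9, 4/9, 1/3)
0.0419 dits

KL divergence satisfies the Gibbs inequality: D_KL(P||Q) ≥ 0 for all distributions P, Q.

D_KL(P||Q) = Σ p(x) log(p(x)/q(x))
Term by term:
  x=0: 3/8 × log_10[(3/8)/(2/9)] = 0.0852
  x=1: 1/4 × log_10[(1/4)/(4/9)] = -0.0625
  x=2: 3/8 × log_10[(3/8)/(1/3)] = 0.0192
D_KL(P||Q) = 0.0419 dits

D_KL(P||Q) = 0.0419 ≥ 0 ✓

This non-negativity is a fundamental property: relative entropy cannot be negative because it measures how different Q is from P.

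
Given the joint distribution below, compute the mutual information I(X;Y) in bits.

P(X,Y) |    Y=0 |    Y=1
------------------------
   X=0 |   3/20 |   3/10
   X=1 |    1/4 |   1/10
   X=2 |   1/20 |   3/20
0.1152 bits

Mutual information: I(X;Y) = H(X) + H(Y) - H(X,Y)

Marginals:
P(X) = (9/20, 7/20, 1/5), H(X) = 1.5129 bits
P(Y) = (9/20, 11/20), H(Y) = 0.9928 bits

Joint entropy: H(X,Y) = 2.3905 bits

I(X;Y) = 1.5129 + 0.9928 - 2.3905 = 0.1152 bits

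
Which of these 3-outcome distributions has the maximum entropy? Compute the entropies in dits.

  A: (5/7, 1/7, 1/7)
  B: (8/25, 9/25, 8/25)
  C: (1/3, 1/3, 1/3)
C

For a discrete distribution over n outcomes, entropy is maximized by the uniform distribution.

Computing entropies:
H(A) = 0.3458 dits
H(B) = 0.4764 dits
H(C) = 0.4771 dits

The uniform distribution (where all probabilities equal 1/3) achieves the maximum entropy of log_10(3) = 0.4771 dits.

Distribution C has the highest entropy.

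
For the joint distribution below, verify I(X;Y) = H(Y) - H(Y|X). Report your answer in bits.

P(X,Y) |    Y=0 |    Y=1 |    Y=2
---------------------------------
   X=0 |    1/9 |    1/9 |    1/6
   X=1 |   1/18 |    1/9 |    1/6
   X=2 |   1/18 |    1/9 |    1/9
I(X;Y) = 0.0160 bits

Mutual information has multiple equivalent forms:
- I(X;Y) = H(X) - H(X|Y)
- I(X;Y) = H(Y) - H(Y|X)
- I(X;Y) = H(X) + H(Y) - H(X,Y)

Computing all quantities:
H(X) = 1.5715, H(Y) = 1.5305, H(X,Y) = 3.0860
H(X|Y) = 1.5556, H(Y|X) = 1.5145

Verification:
H(X) - H(X|Y) = 1.5715 - 1.5556 = 0.0160
H(Y) - H(Y|X) = 1.5305 - 1.5145 = 0.0160
H(X) + H(Y) - H(X,Y) = 1.5715 + 1.5305 - 3.0860 = 0.0160

All forms give I(X;Y) = 0.0160 bits. ✓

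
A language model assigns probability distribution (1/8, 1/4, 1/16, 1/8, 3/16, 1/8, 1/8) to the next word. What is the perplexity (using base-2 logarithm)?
6.5107

Perplexity is 2^H (or exp(H) for natural log).

First, H = -Σ p log p = 2.7028 bits
Perplexity = 2^2.7028 = 6.5107

Interpretation: The model's uncertainty is equivalent to choosing uniformly among 6.5 options.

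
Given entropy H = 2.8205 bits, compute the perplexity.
7.0641

Perplexity is 2^H (or exp(H) for natural log).

H = 2.8205 bits
Perplexity = 2^2.8205 = 7.0641

Interpretation: The model's uncertainty is equivalent to choosing uniformly among 7.1 options.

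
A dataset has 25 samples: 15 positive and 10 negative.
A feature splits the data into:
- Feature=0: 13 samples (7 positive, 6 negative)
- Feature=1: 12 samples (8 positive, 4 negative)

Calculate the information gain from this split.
0.0124 bits

Information Gain = H(Y) - H(Y|Feature)

Before split:
P(positive) = 15/25 = 0.6000
H(Y) = 0.9710 bits

After split:
Feature=0: H = 0.9957 bits (weight = 13/25)
Feature=1: H = 0.9183 bits (weight = 12/25)
H(Y|Feature) = (13/25)×0.9957 + (12/25)×0.9183 = 0.9586 bits

Information Gain = 0.9710 - 0.9586 = 0.0124 bits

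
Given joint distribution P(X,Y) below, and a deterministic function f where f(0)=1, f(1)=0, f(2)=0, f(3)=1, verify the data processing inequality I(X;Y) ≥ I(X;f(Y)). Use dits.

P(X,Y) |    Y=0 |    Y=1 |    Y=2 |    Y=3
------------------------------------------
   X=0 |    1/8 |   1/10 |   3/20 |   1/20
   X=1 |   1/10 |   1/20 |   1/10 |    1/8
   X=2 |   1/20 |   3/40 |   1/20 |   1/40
I(X;Y) = 0.0201, I(X;f(Y)) = 0.0084, inequality holds: 0.0201 ≥ 0.0084

Data Processing Inequality: For any Markov chain X → Y → Z, we have I(X;Y) ≥ I(X;Z).

Here Z = f(Y) is a deterministic function of Y, forming X → Y → Z.

Original I(X;Y) = 0.0201 dits

After applying f:
P(X,Z) where Z=f(Y):
- P(X,Z=0) = P(X,Y=1) + P(X,Y=2)
- P(X,Z=1) = P(X,Y=0) + P(X,Y=3)

I(X;Z) = I(X;f(Y)) = 0.0084 dits

Verification: 0.0201 ≥ 0.0084 ✓

Information cannot be created by processing; the function f can only lose information about X.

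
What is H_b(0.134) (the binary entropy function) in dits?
0.1711 dits

The binary entropy function is:
H(p) = -p log(p) - (1-p) log(1-p)

H(0.134) = -0.134 × log_10(0.134) - 0.866 × log_10(0.866)
H(0.134) = 0.1711 dits

Note: Binary entropy is maximized at p=0.5 (H=1 bit) and minimized at p=0 or p=1 (H=0).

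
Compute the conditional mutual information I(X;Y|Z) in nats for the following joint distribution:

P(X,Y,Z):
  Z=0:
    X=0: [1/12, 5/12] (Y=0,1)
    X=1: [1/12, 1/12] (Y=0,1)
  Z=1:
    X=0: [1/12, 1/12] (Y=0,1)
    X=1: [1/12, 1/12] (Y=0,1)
0.0341 nats

Conditional mutual information: I(X;Y|Z) = H(X|Z) + H(Y|Z) - H(X,Y|Z)

H(Z) = 0.6365
H(X,Z) = 1.2425 → H(X|Z) = 0.6059
H(Y,Z) = 1.2425 → H(Y|Z) = 0.6059
H(X,Y,Z) = 1.8143 → H(X,Y|Z) = 1.1778

I(X;Y|Z) = 0.6059 + 0.6059 - 1.1778 = 0.0341 nats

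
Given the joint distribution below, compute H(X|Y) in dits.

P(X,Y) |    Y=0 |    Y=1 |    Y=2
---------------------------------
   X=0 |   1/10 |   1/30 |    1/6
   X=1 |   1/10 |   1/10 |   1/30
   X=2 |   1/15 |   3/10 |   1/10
0.3961 dits

Using the chain rule: H(X|Y) = H(X,Y) - H(Y)

First, compute H(X,Y) = 0.8634 dits

Marginal P(Y) = (4/15, 13/30, 3/10)
H(Y) = 0.4673 dits

H(X|Y) = H(X,Y) - H(Y) = 0.8634 - 0.4673 = 0.3961 dits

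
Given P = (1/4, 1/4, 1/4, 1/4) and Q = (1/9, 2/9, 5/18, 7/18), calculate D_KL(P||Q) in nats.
0.0954 nats

KL divergence: D_KL(P||Q) = Σ p(x) log(p(x)/q(x))

Computing term by term:
  x=0: 1/4 × log_e[(1/4)/(1/9)] = 1/4 × 0.8109 = 0.2027
  x=1: 1/4 × log_e[(1/4)/(2/9)] = 1/4 × 0.1178 = 0.0294
  x=2: 1/4 × log_e[(1/4)/(5/18)] = 1/4 × -0.1054 = -0.0263
  x=3: 1/4 × log_e[(1/4)/(7/18)] = 1/4 × -0.4418 = -0.1105

D_KL(P||Q) = 0.0954 nats

Note: KL divergence is always non-negative and equals 0 iff P = Q.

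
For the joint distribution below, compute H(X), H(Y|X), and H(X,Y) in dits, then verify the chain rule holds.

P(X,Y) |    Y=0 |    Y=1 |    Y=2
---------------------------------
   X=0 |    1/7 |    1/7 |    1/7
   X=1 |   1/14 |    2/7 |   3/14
H(X,Y) = 0.7429, H(X) = 0.2966, H(Y|X) = 0.4463 (all in dits)

Chain rule: H(X,Y) = H(X) + H(Y|X)

Left side — joint entropy directly:
H(X,Y) = -Σ p(x,y) log p(x,y) = 0.7429 dits

Right side — compute H(Y|X) from the conditional distributions:
P(X) = (3/7, 4/7), so H(X) = 0.2966 dits
H(Y|X) = Σ_x P(X=x) · H(Y|X=x):
  P(Y|X=0) = (1/3, 1/3, 1/3), H(Y|X=0) = 0.4771, weight P(X=0) = 3/7
  P(Y|X=1) = (1/8, 1/2, 3/8), H(Y|X=1) = 0.4231, weight P(X=1) = 4/7
H(Y|X) = 0.4463 dits

H(X) + H(Y|X) = 0.2966 + 0.4463 = 0.7429 dits

Both sides equal 0.7429 dits. ✓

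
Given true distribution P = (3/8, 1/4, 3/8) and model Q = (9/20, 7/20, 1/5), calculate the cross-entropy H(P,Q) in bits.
1.6814 bits

Cross-entropy: H(P,Q) = -Σ p(x) log q(x)

Alternatively: H(P,Q) = H(P) + D_KL(P||Q)
H(P) = 1.5613 bits
D_KL(P||Q) = 0.1201 bits

H(P,Q) = 1.5613 + 0.1201 = 1.6814 bits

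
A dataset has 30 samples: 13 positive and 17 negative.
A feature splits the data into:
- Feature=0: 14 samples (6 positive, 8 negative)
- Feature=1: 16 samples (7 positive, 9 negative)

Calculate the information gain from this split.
0.0001 bits

Information Gain = H(Y) - H(Y|Feature)

Before split:
P(positive) = 13/30 = 0.4333
H(Y) = 0.9871 bits

After split:
Feature=0: H = 0.9852 bits (weight = 14/30)
Feature=1: H = 0.9887 bits (weight = 16/30)
H(Y|Feature) = (14/30)×0.9852 + (16/30)×0.9887 = 0.9871 bits

Information Gain = 0.9871 - 0.9871 = 0.0001 bits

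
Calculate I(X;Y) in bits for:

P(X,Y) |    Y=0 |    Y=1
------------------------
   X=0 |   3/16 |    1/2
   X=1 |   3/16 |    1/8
0.0698 bits

Mutual information: I(X;Y) = H(X) + H(Y) - H(X,Y)

Marginals:
P(X) = (11/16, 5/16), H(X) = 0.8960 bits
P(Y) = (3/8, 5/8), H(Y) = 0.9544 bits

Joint entropy: H(X,Y) = 1.7806 bits

I(X;Y) = 0.8960 + 0.9544 - 1.7806 = 0.0698 bits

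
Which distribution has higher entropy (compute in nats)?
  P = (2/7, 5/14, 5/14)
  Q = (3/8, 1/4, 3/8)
P

Computing entropies in nats:
H(P) = 1.0934
H(Q) = 1.0822

Distribution P has higher entropy.

Intuition: The distribution closer to uniform (more spread out) has higher entropy.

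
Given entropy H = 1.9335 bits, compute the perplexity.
3.8198

Perplexity is 2^H (or exp(H) for natural log).

H = 1.9335 bits
Perplexity = 2^1.9335 = 3.8198

Interpretation: The model's uncertainty is equivalent to choosing uniformly among 3.8 options.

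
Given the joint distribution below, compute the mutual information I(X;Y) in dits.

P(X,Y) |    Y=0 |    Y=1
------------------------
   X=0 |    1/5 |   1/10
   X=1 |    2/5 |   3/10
0.0017 dits

Mutual information: I(X;Y) = H(X) + H(Y) - H(X,Y)

Marginals:
P(X) = (3/10, 7/10), H(X) = 0.2653 dits
P(Y) = (3/5, 2/5), H(Y) = 0.2923 dits

Joint entropy: H(X,Y) = 0.5558 dits

I(X;Y) = 0.2653 + 0.2923 - 0.5558 = 0.0017 dits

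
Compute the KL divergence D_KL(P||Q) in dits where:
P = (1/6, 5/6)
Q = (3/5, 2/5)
0.1729 dits

KL divergence: D_KL(P||Q) = Σ p(x) log(p(x)/q(x))

Computing term by term:
  x=0: 1/6 × log_10[(1/6)/(3/5)] = 1/6 × -0.5563 = -0.0927
  x=1: 5/6 × log_10[(5/6)/(2/5)] = 5/6 × 0.3188 = 0.2656

D_KL(P||Q) = 0.1729 dits

Note: KL divergence is always non-negative and equals 0 iff P = Q.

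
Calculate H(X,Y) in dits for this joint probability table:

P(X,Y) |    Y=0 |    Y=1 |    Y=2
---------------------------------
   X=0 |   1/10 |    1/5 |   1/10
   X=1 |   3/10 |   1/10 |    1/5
0.7365 dits

Joint entropy is H(X,Y) = -Σ_{x,y} p(x,y) log p(x,y).

Summing over all non-zero entries:
H(X,Y) = -[1/10·log_10(1/10) + 1/5·log_10(1/5) + 1/10·log_10(1/10) + 3/10·log_10(3/10) + 1/10·log_10(1/10) + 1/5·log_10(1/5)]
H(X,Y) = 0.7365 dits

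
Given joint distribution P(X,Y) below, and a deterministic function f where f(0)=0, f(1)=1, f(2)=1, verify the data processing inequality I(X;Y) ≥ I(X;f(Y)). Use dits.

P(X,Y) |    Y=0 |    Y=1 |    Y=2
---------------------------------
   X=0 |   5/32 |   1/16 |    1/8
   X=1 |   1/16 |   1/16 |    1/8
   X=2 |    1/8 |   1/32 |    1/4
I(X;Y) = 0.0168, I(X;f(Y)) = 0.0066, inequality holds: 0.0168 ≥ 0.0066

Data Processing Inequality: For any Markov chain X → Y → Z, we have I(X;Y) ≥ I(X;Z).

Here Z = f(Y) is a deterministic function of Y, forming X → Y → Z.

Original I(X;Y) = 0.0168 dits

After applying f:
P(X,Z) where Z=f(Y):
- P(X,Z=0) = P(X,Y=0)
- P(X,Z=1) = P(X,Y=1) + P(X,Y=2)

I(X;Z) = I(X;f(Y)) = 0.0066 dits

Verification: 0.0168 ≥ 0.0066 ✓

Information cannot be created by processing; the function f can only lose information about X.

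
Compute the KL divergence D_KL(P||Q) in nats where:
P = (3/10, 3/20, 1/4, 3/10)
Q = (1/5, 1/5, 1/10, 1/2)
0.1543 nats

KL divergence: D_KL(P||Q) = Σ p(x) log(p(x)/q(x))

Computing term by term:
  x=0: 3/10 × log_e[(3/10)/(1/5)] = 3/10 × 0.4055 = 0.1216
  x=1: 3/20 × log_e[(3/20)/(1/5)] = 3/20 × -0.2877 = -0.0432
  x=2: 1/4 × log_e[(1/4)/(1/10)] = 1/4 × 0.9163 = 0.2291
  x=3: 3/10 × log_e[(3/10)/(1/2)] = 3/10 × -0.5108 = -0.1532

D_KL(P||Q) = 0.1543 nats

Note: KL divergence is always non-negative and equals 0 iff P = Q.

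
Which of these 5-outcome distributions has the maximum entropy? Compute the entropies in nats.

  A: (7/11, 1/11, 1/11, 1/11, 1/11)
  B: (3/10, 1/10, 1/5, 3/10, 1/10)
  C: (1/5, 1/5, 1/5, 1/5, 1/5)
C

For a discrete distribution over n outcomes, entropy is maximized by the uniform distribution.

Computing entropies:
H(A) = 1.1596 nats
H(B) = 1.5048 nats
H(C) = 1.6094 nats

The uniform distribution (where all probabilities equal 1/5) achieves the maximum entropy of log_e(5) = 1.6094 nats.

Distribution C has the highest entropy.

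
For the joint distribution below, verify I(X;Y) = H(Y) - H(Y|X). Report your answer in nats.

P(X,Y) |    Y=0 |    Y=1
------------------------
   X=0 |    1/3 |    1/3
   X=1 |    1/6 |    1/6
I(X;Y) = 0.0000 nats

Mutual information has multiple equivalent forms:
- I(X;Y) = H(X) - H(X|Y)
- I(X;Y) = H(Y) - H(Y|X)
- I(X;Y) = H(X) + H(Y) - H(X,Y)

Computing all quantities:
H(X) = 0.6365, H(Y) = 0.6931, H(X,Y) = 1.3297
H(X|Y) = 0.6365, H(Y|X) = 0.6931

Verification:
H(X) - H(X|Y) = 0.6365 - 0.6365 = 0.0000
H(Y) - H(Y|X) = 0.6931 - 0.6931 = 0.0000
H(X) + H(Y) - H(X,Y) = 0.6365 + 0.6931 - 1.3297 = 0.0000

All forms give I(X;Y) = 0.0000 nats. ✓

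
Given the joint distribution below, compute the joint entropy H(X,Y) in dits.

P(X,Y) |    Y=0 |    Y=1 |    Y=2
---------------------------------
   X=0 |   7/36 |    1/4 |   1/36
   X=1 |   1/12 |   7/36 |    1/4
0.7108 dits

Joint entropy is H(X,Y) = -Σ_{x,y} p(x,y) log p(x,y).

Summing over all non-zero entries:
H(X,Y) = -[7/36·log_10(7/36) + 1/4·log_10(1/4) + 1/36·log_10(1/36) + 1/12·log_10(1/12) + 7/36·log_10(7/36) + 1/4·log_10(1/4)]
H(X,Y) = 0.7108 dits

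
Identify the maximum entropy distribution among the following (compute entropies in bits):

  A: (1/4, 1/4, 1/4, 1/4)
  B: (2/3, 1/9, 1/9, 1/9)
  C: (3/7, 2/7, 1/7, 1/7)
A

For a discrete distribution over n outcomes, entropy is maximized by the uniform distribution.

Computing entropies:
H(A) = 2.0000 bits
H(B) = 1.4466 bits
H(C) = 1.8424 bits

The uniform distribution (where all probabilities equal 1/4) achieves the maximum entropy of log_2(4) = 2.0000 bits.

Distribution A has the highest entropy.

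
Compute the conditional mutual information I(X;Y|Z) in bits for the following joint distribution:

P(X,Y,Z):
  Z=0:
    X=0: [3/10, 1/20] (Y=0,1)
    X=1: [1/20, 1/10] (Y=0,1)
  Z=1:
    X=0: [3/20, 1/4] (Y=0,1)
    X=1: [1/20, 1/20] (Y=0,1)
0.0995 bits

Conditional mutual information: I(X;Y|Z) = H(X|Z) + H(Y|Z) - H(X,Y|Z)

H(Z) = 1.0000
H(X,Z) = 1.8016 → H(X|Z) = 0.8016
H(Y,Z) = 1.9261 → H(Y|Z) = 0.9261
H(X,Y,Z) = 2.6282 → H(X,Y|Z) = 1.6282

I(X;Y|Z) = 0.8016 + 0.9261 - 1.6282 = 0.0995 bits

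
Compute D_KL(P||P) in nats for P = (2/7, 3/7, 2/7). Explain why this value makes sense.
0.0000 nats

KL divergence satisfies the Gibbs inequality: D_KL(P||Q) ≥ 0 for all distributions P, Q.

D_KL(P||Q) = Σ p(x) log(p(x)/q(x))
Each term is p(x) × log_e(p(x)/p(x)) = p(x) × log_e(1) = 0, so the sum is 0.
D_KL(P||Q) = 0.0000 nats

When P = Q, the KL divergence is exactly 0, as there is no 'divergence' between identical distributions.

This non-negativity is a fundamental property: relative entropy cannot be negative because it measures how different Q is from P.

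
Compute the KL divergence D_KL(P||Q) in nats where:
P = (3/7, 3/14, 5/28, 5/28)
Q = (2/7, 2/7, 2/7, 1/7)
0.0680 nats

KL divergence: D_KL(P||Q) = Σ p(x) log(p(x)/q(x))

Computing term by term:
  x=0: 3/7 × log_e[(3/7)/(2/7)] = 3/7 × 0.4055 = 0.1738
  x=1: 3/14 × log_e[(3/14)/(2/7)] = 3/14 × -0.2877 = -0.0616
  x=2: 5/28 × log_e[(5/28)/(2/7)] = 5/28 × -0.4700 = -0.0839
  x=3: 5/28 × log_e[(5/28)/(1/7)] = 5/28 × 0.2231 = 0.0398

D_KL(P||Q) = 0.0680 nats

Note: KL divergence is always non-negative and equals 0 iff P = Q.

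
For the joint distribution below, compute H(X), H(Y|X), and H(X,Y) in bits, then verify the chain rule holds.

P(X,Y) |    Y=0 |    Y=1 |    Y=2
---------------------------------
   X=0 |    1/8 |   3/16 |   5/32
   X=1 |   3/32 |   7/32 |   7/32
H(X,Y) = 2.5257, H(X) = 0.9972, H(Y|X) = 1.5285 (all in bits)

Chain rule: H(X,Y) = H(X) + H(Y|X)

Left side — joint entropy directly:
H(X,Y) = -Σ p(x,y) log p(x,y) = 2.5257 bits

Right side — compute H(Y|X) from the conditional distributions:
P(X) = (15/32, 17/32), so H(X) = 0.9972 bits
H(Y|X) = Σ_x P(X=x) · H(Y|X=x):
  P(Y|X=0) = (4/15, 2/5, 1/3), H(Y|X=0) = 1.5656, weight P(X=0) = 15/32
  P(Y|X=1) = (3/17, 7/17, 7/17), H(Y|X=1) = 1.4958, weight P(X=1) = 17/32
H(Y|X) = 1.5285 bits

H(X) + H(Y|X) = 0.9972 + 1.5285 = 2.5257 bits

Both sides equal 2.5257 bits. ✓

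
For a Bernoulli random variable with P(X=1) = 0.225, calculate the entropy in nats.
0.5332 nats

The binary entropy function is:
H(p) = -p log(p) - (1-p) log(1-p)

H(0.225) = -0.225 × log_e(0.225) - 0.775 × log_e(0.775)
H(0.225) = 0.5332 nats

Note: Binary entropy is maximized at p=0.5 (H=1 bit) and minimized at p=0 or p=1 (H=0).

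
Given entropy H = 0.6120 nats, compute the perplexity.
1.8441

Perplexity is e^H (or exp(H) for natural log).

H = 0.6120 nats
Perplexity = e^0.6120 = 1.8441

Interpretation: The model's uncertainty is equivalent to choosing uniformly among 1.8 options.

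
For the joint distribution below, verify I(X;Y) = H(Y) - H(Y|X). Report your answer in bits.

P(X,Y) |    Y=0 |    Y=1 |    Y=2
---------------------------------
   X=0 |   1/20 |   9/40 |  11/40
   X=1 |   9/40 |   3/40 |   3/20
I(X;Y) = 0.1632 bits

Mutual information has multiple equivalent forms:
- I(X;Y) = H(X) - H(X|Y)
- I(X;Y) = H(Y) - H(Y|X)
- I(X;Y) = H(X) + H(Y) - H(X,Y)

Computing all quantities:
H(X) = 0.9928, H(Y) = 1.5579, H(X,Y) = 2.3875
H(X|Y) = 0.8296, H(Y|X) = 1.3947

Verification:
H(X) - H(X|Y) = 0.9928 - 0.8296 = 0.1632
H(Y) - H(Y|X) = 1.5579 - 1.3947 = 0.1632
H(X) + H(Y) - H(X,Y) = 0.9928 + 1.5579 - 2.3875 = 0.1632

All forms give I(X;Y) = 0.1632 bits. ✓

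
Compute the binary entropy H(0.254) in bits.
0.8176 bits

The binary entropy function is:
H(p) = -p log(p) - (1-p) log(1-p)

H(0.254) = -0.254 × log_2(0.254) - 0.746 × log_2(0.746)
H(0.254) = 0.8176 bits

Note: Binary entropy is maximized at p=0.5 (H=1 bit) and minimized at p=0 or p=1 (H=0).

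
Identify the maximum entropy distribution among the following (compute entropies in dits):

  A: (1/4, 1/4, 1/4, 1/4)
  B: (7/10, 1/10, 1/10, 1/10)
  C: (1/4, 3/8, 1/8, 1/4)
A

For a discrete distribution over n outcomes, entropy is maximized by the uniform distribution.

Computing entropies:
H(A) = 0.6021 dits
H(B) = 0.4084 dits
H(C) = 0.5737 dits

The uniform distribution (where all probabilities equal 1/4) achieves the maximum entropy of log_10(4) = 0.6021 dits.

Distribution A has the highest entropy.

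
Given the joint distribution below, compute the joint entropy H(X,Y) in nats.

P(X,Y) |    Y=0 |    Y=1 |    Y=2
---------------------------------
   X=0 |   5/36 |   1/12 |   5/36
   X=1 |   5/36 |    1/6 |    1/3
1.6944 nats

Joint entropy is H(X,Y) = -Σ_{x,y} p(x,y) log p(x,y).

Summing over all non-zero entries:
H(X,Y) = -[5/36·log_e(5/36) + 1/12·log_e(1/12) + 5/36·log_e(5/36) + 5/36·log_e(5/36) + 1/6·log_e(1/6) + 1/3·log_e(1/3)]
H(X,Y) = 1.6944 nats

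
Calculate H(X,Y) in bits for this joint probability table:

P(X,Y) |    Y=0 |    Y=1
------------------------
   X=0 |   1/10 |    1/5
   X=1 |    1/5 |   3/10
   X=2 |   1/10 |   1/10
2.4464 bits

Joint entropy is H(X,Y) = -Σ_{x,y} p(x,y) log p(x,y).

Summing over all non-zero entries:
H(X,Y) = -[1/10·log_2(1/10) + 1/5·log_2(1/5) + 1/5·log_2(1/5) + 3/10·log_2(3/10) + 1/10·log_2(1/10) + 1/10·log_2(1/10)]
H(X,Y) = 2.4464 bits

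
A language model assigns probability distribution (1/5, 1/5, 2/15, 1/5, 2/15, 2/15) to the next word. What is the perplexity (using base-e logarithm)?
5.8804

Perplexity is e^H (or exp(H) for natural log).

First, H = -Σ p log p = 1.7716 nats
Perplexity = e^1.7716 = 5.8804

Interpretation: The model's uncertainty is equivalent to choosing uniformly among 5.9 options.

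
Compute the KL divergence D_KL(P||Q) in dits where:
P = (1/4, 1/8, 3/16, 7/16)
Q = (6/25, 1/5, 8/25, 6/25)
0.0495 dits

KL divergence: D_KL(P||Q) = Σ p(x) log(p(x)/q(x))

Computing term by term:
  x=0: 1/4 × log_10[(1/4)/(6/25)] = 1/4 × 0.0177 = 0.0044
  x=1: 1/8 × log_10[(1/8)/(1/5)] = 1/8 × -0.2041 = -0.0255
  x=2: 3/16 × log_10[(3/16)/(8/25)] = 3/16 × -0.2321 = -0.0435
  x=3: 7/16 × log_10[(7/16)/(6/25)] = 7/16 × 0.2608 = 0.1141

D_KL(P||Q) = 0.0495 dits

Note: KL divergence is always non-negative and equals 0 iff P = Q.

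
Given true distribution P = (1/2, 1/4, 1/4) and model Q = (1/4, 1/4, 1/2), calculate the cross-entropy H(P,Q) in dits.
0.5268 dits

Cross-entropy: H(P,Q) = -Σ p(x) log q(x)

Alternatively: H(P,Q) = H(P) + D_KL(P||Q)
H(P) = 0.4515 dits
D_KL(P||Q) = 0.0753 dits

H(P,Q) = 0.4515 + 0.0753 = 0.5268 dits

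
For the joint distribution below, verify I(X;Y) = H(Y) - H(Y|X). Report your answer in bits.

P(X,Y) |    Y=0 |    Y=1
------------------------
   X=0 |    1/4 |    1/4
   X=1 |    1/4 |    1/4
I(X;Y) = 0.0000 bits

Mutual information has multiple equivalent forms:
- I(X;Y) = H(X) - H(X|Y)
- I(X;Y) = H(Y) - H(Y|X)
- I(X;Y) = H(X) + H(Y) - H(X,Y)

Computing all quantities:
H(X) = 1.0000, H(Y) = 1.0000, H(X,Y) = 2.0000
H(X|Y) = 1.0000, H(Y|X) = 1.0000

Verification:
H(X) - H(X|Y) = 1.0000 - 1.0000 = 0.0000
H(Y) - H(Y|X) = 1.0000 - 1.0000 = 0.0000
H(X) + H(Y) - H(X,Y) = 1.0000 + 1.0000 - 2.0000 = 0.0000

All forms give I(X;Y) = 0.0000 bits. ✓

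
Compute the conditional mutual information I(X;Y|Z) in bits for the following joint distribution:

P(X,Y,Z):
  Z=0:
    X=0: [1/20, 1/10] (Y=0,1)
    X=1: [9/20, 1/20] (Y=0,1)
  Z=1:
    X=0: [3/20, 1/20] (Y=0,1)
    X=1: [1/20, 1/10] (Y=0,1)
0.1792 bits

Conditional mutual information: I(X;Y|Z) = H(X|Z) + H(Y|Z) - H(X,Y|Z)

H(Z) = 0.9341
H(X,Z) = 1.7855 → H(X|Z) = 0.8514
H(Y,Z) = 1.7855 → H(Y|Z) = 0.8514
H(X,Y,Z) = 2.4577 → H(X,Y|Z) = 1.5236

I(X;Y|Z) = 0.8514 + 0.8514 - 1.5236 = 0.1792 bits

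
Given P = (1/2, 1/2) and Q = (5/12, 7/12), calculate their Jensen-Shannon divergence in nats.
0.0035 nats

Jensen-Shannon divergence is:
JSD(P||Q) = 0.5 × D_KL(P||M) + 0.5 × D_KL(Q||M)
where M = 0.5 × (P + Q) is the mixture distribution.

M = 0.5 × (1/2, 1/2) + 0.5 × (5/12, 7/12) = (11/24, 13/24)

D_KL(P||M) = 0.0035 nats
D_KL(Q||M) = 0.0035 nats

JSD(P||Q) = 0.5 × 0.0035 + 0.5 × 0.0035 = 0.0035 nats

Unlike KL divergence, JSD is symmetric and bounded: 0 ≤ JSD ≤ log(2).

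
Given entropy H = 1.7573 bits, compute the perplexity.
3.3806

Perplexity is 2^H (or exp(H) for natural log).

H = 1.7573 bits
Perplexity = 2^1.7573 = 3.3806

Interpretation: The model's uncertainty is equivalent to choosing uniformly among 3.4 options.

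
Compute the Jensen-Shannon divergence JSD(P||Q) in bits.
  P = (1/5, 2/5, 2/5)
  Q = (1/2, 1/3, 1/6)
0.0858 bits

Jensen-Shannon divergence is:
JSD(P||Q) = 0.5 × D_KL(P||M) + 0.5 × D_KL(Q||M)
where M = 0.5 × (P + Q) is the mixture distribution.

M = 0.5 × (1/5, 2/5, 2/5) + 0.5 × (1/2, 1/3, 1/6) = (7/20, 11/30, 0.283333)

D_KL(P||M) = 0.0877 bits
D_KL(Q||M) = 0.0839 bits

JSD(P||Q) = 0.5 × 0.0877 + 0.5 × 0.0839 = 0.0858 bits

Unlike KL divergence, JSD is symmetric and bounded: 0 ≤ JSD ≤ log(2).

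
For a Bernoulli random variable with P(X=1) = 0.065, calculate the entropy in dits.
0.1045 dits

The binary entropy function is:
H(p) = -p log(p) - (1-p) log(1-p)

H(0.065) = -0.065 × log_10(0.065) - 0.935 × log_10(0.935)
H(0.065) = 0.1045 dits

Note: Binary entropy is maximized at p=0.5 (H=1 bit) and minimized at p=0 or p=1 (H=0).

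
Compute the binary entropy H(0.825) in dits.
0.2014 dits

The binary entropy function is:
H(p) = -p log(p) - (1-p) log(1-p)

H(0.825) = -0.825 × log_10(0.825) - 0.175 × log_10(0.175)
H(0.825) = 0.2014 dits

Note: Binary entropy is maximized at p=0.5 (H=1 bit) and minimized at p=0 or p=1 (H=0).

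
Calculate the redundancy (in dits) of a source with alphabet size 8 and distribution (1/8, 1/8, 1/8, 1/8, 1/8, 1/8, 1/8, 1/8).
0.0000 dits

Redundancy measures how far a source is from maximum entropy:
R = H_max - H(X)

Maximum entropy for 8 symbols: H_max = log_10(8) = 0.9031 dits
Actual entropy: H(X) = 0.9031 dits
Redundancy: R = 0.9031 - 0.9031 = 0.0000 dits

This redundancy represents potential for compression: the source could be compressed by 0.0000 dits per symbol.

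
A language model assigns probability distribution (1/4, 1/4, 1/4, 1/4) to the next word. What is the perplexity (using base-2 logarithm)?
4.0000

Perplexity is 2^H (or exp(H) for natural log).

First, H = -Σ p log p = 2.0000 bits
Perplexity = 2^2.0000 = 4.0000

Interpretation: The model's uncertainty is equivalent to choosing uniformly among 4.0 options.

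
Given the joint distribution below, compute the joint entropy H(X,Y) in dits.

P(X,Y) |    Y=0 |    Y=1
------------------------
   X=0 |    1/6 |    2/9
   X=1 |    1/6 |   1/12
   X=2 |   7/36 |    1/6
0.7625 dits

Joint entropy is H(X,Y) = -Σ_{x,y} p(x,y) log p(x,y).

Summing over all non-zero entries:
H(X,Y) = -[1/6·log_10(1/6) + 2/9·log_10(2/9) + 1/6·log_10(1/6) + 1/12·log_10(1/12) + 7/36·log_10(7/36) + 1/6·log_10(1/6)]
H(X,Y) = 0.7625 dits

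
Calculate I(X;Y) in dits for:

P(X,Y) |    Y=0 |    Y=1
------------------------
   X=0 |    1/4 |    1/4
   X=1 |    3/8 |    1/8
0.0147 dits

Mutual information: I(X;Y) = H(X) + H(Y) - H(X,Y)

Marginals:
P(X) = (1/2, 1/2), H(X) = 0.3010 dits
P(Y) = (5/8, 3/8), H(Y) = 0.2873 dits

Joint entropy: H(X,Y) = 0.5737 dits

I(X;Y) = 0.3010 + 0.2873 - 0.5737 = 0.0147 dits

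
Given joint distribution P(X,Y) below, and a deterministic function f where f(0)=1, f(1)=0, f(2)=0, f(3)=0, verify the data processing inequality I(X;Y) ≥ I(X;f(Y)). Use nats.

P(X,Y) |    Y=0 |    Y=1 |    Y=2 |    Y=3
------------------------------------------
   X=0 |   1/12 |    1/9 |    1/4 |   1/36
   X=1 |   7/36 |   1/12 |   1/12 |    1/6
I(X;Y) = 0.1219, I(X;f(Y)) = 0.0235, inequality holds: 0.1219 ≥ 0.0235

Data Processing Inequality: For any Markov chain X → Y → Z, we have I(X;Y) ≥ I(X;Z).

Here Z = f(Y) is a deterministic function of Y, forming X → Y → Z.

Original I(X;Y) = 0.1219 nats

After applying f:
P(X,Z) where Z=f(Y):
- P(X,Z=0) = P(X,Y=1) + P(X,Y=2) + P(X,Y=3)
- P(X,Z=1) = P(X,Y=0)

I(X;Z) = I(X;f(Y)) = 0.0235 nats

Verification: 0.1219 ≥ 0.0235 ✓

Information cannot be created by processing; the function f can only lose information about X.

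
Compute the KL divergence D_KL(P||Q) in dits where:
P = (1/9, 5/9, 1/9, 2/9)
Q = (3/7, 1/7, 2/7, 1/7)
0.2596 dits

KL divergence: D_KL(P||Q) = Σ p(x) log(p(x)/q(x))

Computing term by term:
  x=0: 1/9 × log_10[(1/9)/(3/7)] = 1/9 × -0.5863 = -0.0651
  x=1: 5/9 × log_10[(5/9)/(1/7)] = 5/9 × 0.5898 = 0.3277
  x=2: 1/9 × log_10[(1/9)/(2/7)] = 1/9 × -0.4102 = -0.0456
  x=3: 2/9 × log_10[(2/9)/(1/7)] = 2/9 × 0.1919 = 0.0426

D_KL(P||Q) = 0.2596 dits

Note: KL divergence is always non-negative and equals 0 iff P = Q.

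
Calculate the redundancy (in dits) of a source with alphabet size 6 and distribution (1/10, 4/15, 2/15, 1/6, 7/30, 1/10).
0.0312 dits

Redundancy measures how far a source is from maximum entropy:
R = H_max - H(X)

Maximum entropy for 6 symbols: H_max = log_10(6) = 0.7782 dits
Actual entropy: H(X) = 0.7469 dits
Redundancy: R = 0.7782 - 0.7469 = 0.0312 dits

This redundancy represents potential for compression: the source could be compressed by 0.0312 dits per symbol.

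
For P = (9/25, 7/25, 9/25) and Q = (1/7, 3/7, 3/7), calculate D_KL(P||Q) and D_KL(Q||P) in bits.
D_KL(P||Q) = 0.2175, D_KL(Q||P) = 0.1805

KL divergence is not symmetric: D_KL(P||Q) ≠ D_KL(Q||P) in general.

D_KL(P||Q) = 0.2175 bits
D_KL(Q||P) = 0.1805 bits

No, they are not equal!

This asymmetry is why KL divergence is not a true distance metric.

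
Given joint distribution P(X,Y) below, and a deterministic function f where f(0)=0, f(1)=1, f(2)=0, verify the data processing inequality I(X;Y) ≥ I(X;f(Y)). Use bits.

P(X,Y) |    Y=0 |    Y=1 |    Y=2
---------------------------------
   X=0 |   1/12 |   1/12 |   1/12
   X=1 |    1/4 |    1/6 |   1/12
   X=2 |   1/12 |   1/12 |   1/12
I(X;Y) = 0.0325, I(X;f(Y)) = 0.0000, inequality holds: 0.0325 ≥ 0.0000

Data Processing Inequality: For any Markov chain X → Y → Z, we have I(X;Y) ≥ I(X;Z).

Here Z = f(Y) is a deterministic function of Y, forming X → Y → Z.

Original I(X;Y) = 0.0325 bits

After applying f:
P(X,Z) where Z=f(Y):
- P(X,Z=0) = P(X,Y=0) + P(X,Y=2)
- P(X,Z=1) = P(X,Y=1)

I(X;Z) = I(X;f(Y)) = 0.0000 bits

Verification: 0.0325 ≥ 0.0000 ✓

Information cannot be created by processing; the function f can only lose information about X.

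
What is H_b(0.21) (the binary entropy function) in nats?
0.5140 nats

The binary entropy function is:
H(p) = -p log(p) - (1-p) log(1-p)

H(0.21) = -0.21 × log_e(0.21) - 0.79 × log_e(0.79)
H(0.21) = 0.5140 nats

Note: Binary entropy is maximized at p=0.5 (H=1 bit) and minimized at p=0 or p=1 (H=0).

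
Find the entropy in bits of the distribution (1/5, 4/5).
0.7219 bits

Shannon entropy is H(X) = -Σ p(x) log p(x).

For P = (1/5, 4/5):
H = -1/5 × log_2(1/5) -4/5 × log_2(4/5)
H = 0.7219 bits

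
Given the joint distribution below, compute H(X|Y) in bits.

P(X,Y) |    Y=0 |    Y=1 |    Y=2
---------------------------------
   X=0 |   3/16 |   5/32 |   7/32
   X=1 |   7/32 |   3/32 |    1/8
0.9682 bits

Using the chain rule: H(X|Y) = H(X,Y) - H(Y)

First, compute H(X,Y) = 2.5257 bits

Marginal P(Y) = (13/32, 1/4, 11/32)
H(Y) = 1.5575 bits

H(X|Y) = H(X,Y) - H(Y) = 2.5257 - 1.5575 = 0.9682 bits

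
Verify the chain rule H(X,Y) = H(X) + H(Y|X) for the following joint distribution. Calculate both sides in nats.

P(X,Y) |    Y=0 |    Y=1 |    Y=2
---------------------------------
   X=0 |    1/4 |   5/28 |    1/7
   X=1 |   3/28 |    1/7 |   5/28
H(X,Y) = 1.7571, H(X) = 0.6829, H(Y|X) = 1.0742 (all in nats)

Chain rule: H(X,Y) = H(X) + H(Y|X)

Left side — joint entropy directly:
H(X,Y) = -Σ p(x,y) log p(x,y) = 1.7571 nats

Right side — compute H(Y|X) from the conditional distributions:
P(X) = (4/7, 3/7), so H(X) = 0.6829 nats
H(Y|X) = Σ_x P(X=x) · H(Y|X=x):
  P(Y|X=0) = (7/16, 5/16, 1/4), H(Y|X=0) = 1.0717, weight P(X=0) = 4/7
  P(Y|X=1) = (1/4, 1/3, 5/12), H(Y|X=1) = 1.0776, weight P(X=1) = 3/7
H(Y|X) = 1.0742 nats

H(X) + H(Y|X) = 0.6829 + 1.0742 = 1.7571 nats

Both sides equal 1.7571 nats. ✓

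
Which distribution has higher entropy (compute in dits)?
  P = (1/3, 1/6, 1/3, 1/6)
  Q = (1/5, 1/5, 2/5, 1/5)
Q

Computing entropies in dits:
H(P) = 0.5775
H(Q) = 0.5786

Distribution Q has higher entropy.

Intuition: The distribution closer to uniform (more spread out) has higher entropy.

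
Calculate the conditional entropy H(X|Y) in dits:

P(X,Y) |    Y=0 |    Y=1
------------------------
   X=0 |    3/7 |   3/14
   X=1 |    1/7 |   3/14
0.2686 dits

Using the chain rule: H(X|Y) = H(X,Y) - H(Y)

First, compute H(X,Y) = 0.5651 dits

Marginal P(Y) = (4/7, 3/7)
H(Y) = 0.2966 dits

H(X|Y) = H(X,Y) - H(Y) = 0.5651 - 0.2966 = 0.2686 dits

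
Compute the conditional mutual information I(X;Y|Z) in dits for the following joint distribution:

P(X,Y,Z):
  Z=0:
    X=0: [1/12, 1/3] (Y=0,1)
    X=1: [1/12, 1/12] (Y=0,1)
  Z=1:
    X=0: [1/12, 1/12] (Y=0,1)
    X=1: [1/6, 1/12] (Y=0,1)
0.0133 dits

Conditional mutual information: I(X;Y|Z) = H(X|Z) + H(Y|Z) - H(X,Y|Z)

H(Z) = 0.2950
H(X,Z) = 0.5683 → H(X|Z) = 0.2734
H(Y,Z) = 0.5683 → H(Y|Z) = 0.2734
H(X,Y,Z) = 0.8283 → H(X,Y|Z) = 0.5334

I(X;Y|Z) = 0.2734 + 0.2734 - 0.5334 = 0.0133 dits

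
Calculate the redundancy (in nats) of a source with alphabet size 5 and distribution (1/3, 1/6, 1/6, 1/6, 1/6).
0.0487 nats

Redundancy measures how far a source is from maximum entropy:
R = H_max - H(X)

Maximum entropy for 5 symbols: H_max = log_e(5) = 1.6094 nats
Actual entropy: H(X) = 1.5607 nats
Redundancy: R = 1.6094 - 1.5607 = 0.0487 nats

This redundancy represents potential for compression: the source could be compressed by 0.0487 nats per symbol.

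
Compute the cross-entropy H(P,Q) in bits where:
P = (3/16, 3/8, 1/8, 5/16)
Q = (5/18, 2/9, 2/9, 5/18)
2.0090 bits

Cross-entropy: H(P,Q) = -Σ p(x) log q(x)

Alternatively: H(P,Q) = H(P) + D_KL(P||Q)
H(P) = 1.8829 bits
D_KL(P||Q) = 0.1261 bits

H(P,Q) = 1.8829 + 0.1261 = 2.0090 bits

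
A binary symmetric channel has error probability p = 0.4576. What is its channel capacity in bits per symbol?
0.0052 bits

For a binary symmetric channel (BSC) with error probability p:
Capacity C = 1 - H(p) bits per symbol

where H(p) = -p log₂(p) - (1-p) log₂(1-p) is the binary entropy function.

H(0.4576) = 0.9948 bits
C = 1 - 0.9948 = 0.0052 bits per symbol

This means we can reliably transmit up to 0.0052 bits of information per channel use.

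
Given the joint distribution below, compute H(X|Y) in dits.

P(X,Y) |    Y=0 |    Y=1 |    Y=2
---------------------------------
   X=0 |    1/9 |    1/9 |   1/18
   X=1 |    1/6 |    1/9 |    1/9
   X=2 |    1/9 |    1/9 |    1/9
0.4685 dits

Using the chain rule: H(X|Y) = H(X,Y) - H(Y)

First, compute H(X,Y) = 0.9416 dits

Marginal P(Y) = (7/18, 1/3, 5/18)
H(Y) = 0.4731 dits

H(X|Y) = H(X,Y) - H(Y) = 0.9416 - 0.4731 = 0.4685 dits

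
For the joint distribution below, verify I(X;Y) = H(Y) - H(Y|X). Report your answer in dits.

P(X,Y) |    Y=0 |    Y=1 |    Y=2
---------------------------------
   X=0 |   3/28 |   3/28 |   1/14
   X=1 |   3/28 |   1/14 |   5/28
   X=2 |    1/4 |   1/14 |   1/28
I(X;Y) = 0.0423 dits

Mutual information has multiple equivalent forms:
- I(X;Y) = H(X) - H(X|Y)
- I(X;Y) = H(Y) - H(Y|X)
- I(X;Y) = H(X) + H(Y) - H(X,Y)

Computing all quantities:
H(X) = 0.4748, H(Y) = 0.4607, H(X,Y) = 0.8932
H(X|Y) = 0.4325, H(Y|X) = 0.4184

Verification:
H(X) - H(X|Y) = 0.4748 - 0.4325 = 0.0423
H(Y) - H(Y|X) = 0.4607 - 0.4184 = 0.0423
H(X) + H(Y) - H(X,Y) = 0.4748 + 0.4607 - 0.8932 = 0.0423

All forms give I(X;Y) = 0.0423 dits. ✓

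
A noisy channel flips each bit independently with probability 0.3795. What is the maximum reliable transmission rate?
0.0423 bits

For a binary symmetric channel (BSC) with error probability p:
Capacity C = 1 - H(p) bits per symbol

where H(p) = -p log₂(p) - (1-p) log₂(1-p) is the binary entropy function.

H(0.3795) = 0.9577 bits
C = 1 - 0.9577 = 0.0423 bits per symbol

This means we can reliably transmit up to 0.0423 bits of information per channel use.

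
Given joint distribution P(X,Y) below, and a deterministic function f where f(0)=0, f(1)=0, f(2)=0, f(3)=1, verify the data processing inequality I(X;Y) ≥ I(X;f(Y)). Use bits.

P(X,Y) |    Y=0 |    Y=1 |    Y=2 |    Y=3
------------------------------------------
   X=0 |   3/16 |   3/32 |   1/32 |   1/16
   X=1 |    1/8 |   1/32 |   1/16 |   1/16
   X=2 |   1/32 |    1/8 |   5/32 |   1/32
I(X;Y) = 0.2065, I(X;f(Y)) = 0.0155, inequality holds: 0.2065 ≥ 0.0155

Data Processing Inequality: For any Markov chain X → Y → Z, we have I(X;Y) ≥ I(X;Z).

Here Z = f(Y) is a deterministic function of Y, forming X → Y → Z.

Original I(X;Y) = 0.2065 bits

After applying f:
P(X,Z) where Z=f(Y):
- P(X,Z=0) = P(X,Y=0) + P(X,Y=1) + P(X,Y=2)
- P(X,Z=1) = P(X,Y=3)

I(X;Z) = I(X;f(Y)) = 0.0155 bits

Verification: 0.2065 ≥ 0.0155 ✓

Information cannot be created by processing; the function f can only lose information about X.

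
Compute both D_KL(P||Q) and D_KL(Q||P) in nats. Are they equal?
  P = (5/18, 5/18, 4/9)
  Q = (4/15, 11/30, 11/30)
D_KL(P||Q) = 0.0197, D_KL(Q||P) = 0.0204

KL divergence is not symmetric: D_KL(P||Q) ≠ D_KL(Q||P) in general.

D_KL(P||Q) = 0.0197 nats
D_KL(Q||P) = 0.0204 nats

No, they are not equal!

This asymmetry is why KL divergence is not a true distance metric.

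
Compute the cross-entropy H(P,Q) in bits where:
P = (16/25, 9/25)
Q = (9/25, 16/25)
1.1751 bits

Cross-entropy: H(P,Q) = -Σ p(x) log q(x)

Alternatively: H(P,Q) = H(P) + D_KL(P||Q)
H(P) = 0.9427 bits
D_KL(P||Q) = 0.2324 bits

H(P,Q) = 0.9427 + 0.2324 = 1.1751 bits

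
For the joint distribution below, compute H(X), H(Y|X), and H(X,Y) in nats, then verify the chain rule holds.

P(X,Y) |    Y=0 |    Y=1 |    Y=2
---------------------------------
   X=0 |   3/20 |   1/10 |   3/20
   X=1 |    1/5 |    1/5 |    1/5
H(X,Y) = 1.7651, H(X) = 0.6730, H(Y|X) = 1.0920 (all in nats)

Chain rule: H(X,Y) = H(X) + H(Y|X)

Left side — joint entropy directly:
H(X,Y) = -Σ p(x,y) log p(x,y) = 1.7651 nats

Right side — compute H(Y|X) from the conditional distributions:
P(X) = (2/5, 3/5), so H(X) = 0.6730 nats
H(Y|X) = Σ_x P(X=x) · H(Y|X=x):
  P(Y|X=0) = (3/8, 1/4, 3/8), H(Y|X=0) = 1.0822, weight P(X=0) = 2/5
  P(Y|X=1) = (1/3, 1/3, 1/3), H(Y|X=1) = 1.0986, weight P(X=1) = 3/5
H(Y|X) = 1.0920 nats

H(X) + H(Y|X) = 0.6730 + 1.0920 = 1.7651 nats

Both sides equal 1.7651 nats. ✓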